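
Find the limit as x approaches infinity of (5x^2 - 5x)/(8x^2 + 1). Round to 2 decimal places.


For limits at infinity with equal-degree polynomials,
we compare leading coefficients.
Numerator leading term: 5x^2
Denominator leading term: 8x^2
Divide both by x^2:
lim = (5 - 5/x) / (8 + 1/x^2)
As x -> infinity, the 1/x and 1/x^2 terms vanish:
= 5/8 ≈ 0.63

0.63


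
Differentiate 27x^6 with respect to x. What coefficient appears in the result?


We apply the power rule: d/dx [ax^n] = a*n * x^(n-1)
d/dx [27x^6]
= 27 * 6 * x^(6-1)
= 162x^5
The coefficient is 162

162


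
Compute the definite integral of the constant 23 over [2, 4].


The integral of a constant k over [a, b] equals k * (b - a).
integral from 2 to 4 of 23 dx
= 23 * (4 - 2)
= 23 * 2
= 46

46


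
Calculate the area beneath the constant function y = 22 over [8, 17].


The area under a constant function y = 22 is a rectangle.
Width = 17 - 8 = 9
Height = 22
Area = width * height
= 9 * 22
= 198

198


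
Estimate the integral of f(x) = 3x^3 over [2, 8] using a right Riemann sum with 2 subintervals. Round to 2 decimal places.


Right Riemann sum uses right endpoints of each subinterval.
Interval: [2, 8], n = 2
dx = (8 - 2) / 2 = 3
Right endpoints: [5, 8]
f values: [375, 1536]
Sum = dx * (sum of f values)
= 3 * 1911
= 5733 = 5733.00

5733.00


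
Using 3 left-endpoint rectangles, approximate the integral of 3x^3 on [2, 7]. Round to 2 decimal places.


Left Riemann sum uses left endpoints of each subinterval.
Interval: [2, 7], n = 3
dx = (7 - 2) / 3 = 5/3
Left endpoints: [2, 11/3, 16/3]
f values: [24, 1331/9, 4096/9]
Sum = dx * (sum of f values)
= 5/3 * 627
= 1045 = 1045.00

1045.00


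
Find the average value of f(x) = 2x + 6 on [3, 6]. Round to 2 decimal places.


Average value = 1/(b-a) * integral from a to b of f(x) dx
First compute the integral of 2x + 6:
F(x) = x^2 + 6x
F(6) = 1 * 36 + 6 * 6 = 72
F(3) = 1 * 9 + 6 * 3 = 27
Integral = 72 - 27 = 45
Average = 45 / (6 - 3) = 45 / 3
= 15 = 15.00

15.00


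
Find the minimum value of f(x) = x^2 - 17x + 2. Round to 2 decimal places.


For a quadratic f(x) = ax^2 + bx + c with a > 0, the minimum is at the vertex.
Vertex x-coordinate: x = -b/(2a)
x = -(-17) / (2 * 1)
x = 17/2
Substitute back to find the minimum value:
f(17/2) = 1 * (17/2)^2 - 17 * (17/2) + 2
= 289/4 - 289/2 + 2
= -281/4 = -70.25

-70.25


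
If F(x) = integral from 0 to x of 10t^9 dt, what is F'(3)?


By the Fundamental Theorem of Calculus (Part 1):
If F(x) = integral from 0 to x of f(t) dt, then F'(x) = f(x)
Here f(t) = 10t^9
So F'(x) = 10x^9
Evaluate at x = 3:
F'(3) = 10 * 3^9
= 10 * 19683
= 196830

196830


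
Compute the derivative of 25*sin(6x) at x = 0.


Apply the chain rule to differentiate 25*sin(6x):
d/dx [25*sin(6x)]
= 25 * cos(6x) * d/dx(6x)
= 25 * 6 * cos(6x)
= 150 * cos(6x)
Evaluate at x = 0:
= 150 * cos(0)
= 150 * 1
= 150

150


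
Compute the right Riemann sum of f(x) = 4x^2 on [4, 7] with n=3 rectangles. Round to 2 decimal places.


Right Riemann sum uses right endpoints of each subinterval.
Interval: [4, 7], n = 3
dx = (7 - 4) / 3 = 1
Right endpoints: [5, 6, 7]
f values: [100, 144, 196]
Sum = dx * (sum of f values)
= 1 * 440
= 440 = 440.00

440.00


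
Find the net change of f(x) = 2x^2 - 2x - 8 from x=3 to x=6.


Net change = f(b) - f(a)
f(x) = 2x^2 - 2x - 8
Compute f(6):
f(6) = 2 * 6^2 - 2 * 6 - 8
= 72 - 12 - 8
= 52
Compute f(3):
f(3) = 2 * 3^2 - 2 * 3 - 8
= 18 - 6 - 8
= 4
Net change = 52 - 4 = 48

48


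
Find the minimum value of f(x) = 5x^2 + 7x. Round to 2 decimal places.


For a quadratic f(x) = ax^2 + bx + c with a > 0, the minimum is at the vertex.
Vertex x-coordinate: x = -b/(2a)
x = -(7) / (2 * 5)
x = -7/10
Substitute back to find the minimum value:
f(-7/10) = 5 * (-7/10)^2 + 7 * (-7/10) + 0
= 49/20 - 49/10 + 0
= -49/20 = -2.45

-2.45


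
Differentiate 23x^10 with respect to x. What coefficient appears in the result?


We apply the power rule: d/dx [ax^n] = a*n * x^(n-1)
d/dx [23x^10]
= 23 * 10 * x^(10-1)
= 230x^9
The coefficient is 230

230


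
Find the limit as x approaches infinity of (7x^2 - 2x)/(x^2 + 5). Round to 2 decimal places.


For limits at infinity with equal-degree polynomials,
we compare leading coefficients.
Numerator leading term: 7x^2
Denominator leading term: x^2
Divide both by x^2:
lim = (7 - 2/x) / (1 + 5/x^2)
As x -> infinity, the 1/x and 1/x^2 terms vanish:
= 7/1 = 7 = 7.00

7.00


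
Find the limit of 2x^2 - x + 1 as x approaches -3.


Since polynomials are continuous, we use direct substitution.
lim(x->-3) of 2x^2 - x + 1
= 2 * (-3)^2 - 1 * (-3) + 1
= 18 + 3 + 1
= 22

22


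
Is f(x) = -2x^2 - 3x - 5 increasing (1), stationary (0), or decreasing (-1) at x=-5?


Compute f'(x) to determine behavior:
f'(x) = -4x - 3
f'(-5) = -4 * (-5) - 3
= 20 - 3
= 17
Since f'(-5) > 0, the function is increasing (1)

1


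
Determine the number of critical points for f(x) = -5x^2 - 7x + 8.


Find where f'(x) = 0:
f'(x) = -10x - 7
Set f'(x) = 0:
-10x - 7 = 0
x = 7 / (-10) = -7/10
This is a linear equation in x, so there is exactly one solution.
Number of critical points: 1

1


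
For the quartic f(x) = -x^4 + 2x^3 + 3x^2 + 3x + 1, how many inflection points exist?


Inflection points occur where f''(x) = 0 and concavity changes.
f(x) = -x^4 + 2x^3 + 3x^2 + 3x + 1
f'(x) = -4x^3 + 6x^2 + 6x + 3
f''(x) = -12x^2 + 12x + 6
This is a quadratic in x. Use the discriminant to count real roots.
Discriminant = (12)^2 - 4 * (-12) * 6
= 144 - (-288)
= 432
Since discriminant > 0, f''(x) = 0 has 2 distinct real solutions.
A quadratic with two distinct real roots changes sign at each root, so concavity changes at both.
Number of inflection points: 2

2


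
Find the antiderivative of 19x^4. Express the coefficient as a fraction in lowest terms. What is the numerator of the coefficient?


Apply the power rule for integration:
integral of ax^n dx = a/(n+1) * x^(n+1) + C
integral of 19x^4 dx
= 19/5 * x^5 + C
The coefficient in lowest terms is 19/5, and its numerator is 19

19


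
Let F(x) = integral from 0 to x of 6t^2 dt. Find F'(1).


By the Fundamental Theorem of Calculus (Part 1):
If F(x) = integral from 0 to x of f(t) dt, then F'(x) = f(x)
Here f(t) = 6t^2
So F'(x) = 6x^2
Evaluate at x = 1:
F'(1) = 6 * 1^2
= 6 * 1
= 6

6


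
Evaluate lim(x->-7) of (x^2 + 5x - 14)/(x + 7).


Direct substitution gives 0/0, so we factor the numerator.
Factor: (x^2 + 5x - 14) = (x + 7)(x - 2)
Cancel the common factor (x + 7):
(x^2 + 5x - 14)/(x + 7) = (x - 2)
Now substitute x = -7:
= (-7) - (2) = -9

-9


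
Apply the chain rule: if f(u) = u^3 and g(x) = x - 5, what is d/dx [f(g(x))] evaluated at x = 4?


Using the chain rule: (f(g(x)))' = f'(g(x)) * g'(x)
First, find g(4):
g(4) = 1 * 4 - 5 = -1
Next, f'(u) = 3u^2
And g'(x) = 1
So f'(g(4)) * g'(4)
= 3 * (-1)^2 * 1
= 3 * 1 * 1
= 3

3


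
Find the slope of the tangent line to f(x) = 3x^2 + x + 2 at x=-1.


The slope of the tangent line equals f'(x) at the point.
f(x) = 3x^2 + x + 2
f'(x) = 6x + 1
At x = -1:
f'(-1) = 6 * (-1) + 1
= -6 + 1
= -5

-5


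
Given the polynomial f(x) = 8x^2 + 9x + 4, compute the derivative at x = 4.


Differentiate term by term using power and sum rules:
f(x) = 8x^2 + 9x + 4
f'(x) = 16x + 9
Substitute x = 4:
f'(4) = 16 * 4 + 9
= 64 + 9
= 73

73


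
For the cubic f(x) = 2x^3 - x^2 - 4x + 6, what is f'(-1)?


Differentiate f(x) = 2x^3 - x^2 - 4x + 6 term by term:
f'(x) = 6x^2 - 2x - 4
Substitute x = -1:
f'(-1) = 6 * (-1)^2 - 2 * (-1) - 4
= 6 + 2 - 4
= 4

4


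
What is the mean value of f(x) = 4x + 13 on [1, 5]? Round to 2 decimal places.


Average value = 1/(b-a) * integral from a to b of f(x) dx
First compute the integral of 4x + 13:
F(x) = 2x^2 + 13x
F(5) = 2 * 25 + 13 * 5 = 115
F(1) = 2 * 1 + 13 * 1 = 15
Integral = 115 - 15 = 100
Average = 100 / (5 - 1) = 100 / 4
= 25 = 25.00

25.00


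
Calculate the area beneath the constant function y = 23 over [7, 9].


The area under a constant function y = 23 is a rectangle.
Width = 9 - 7 = 2
Height = 23
Area = width * height
= 2 * 23
= 46

46


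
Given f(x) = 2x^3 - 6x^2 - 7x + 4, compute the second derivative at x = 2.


First derivative:
f'(x) = 6x^2 - 12x - 7
Second derivative:
f''(x) = 12x - 12
Substitute x = 2:
f''(2) = 12 * 2 - 12
= 24 - 12
= 12

12


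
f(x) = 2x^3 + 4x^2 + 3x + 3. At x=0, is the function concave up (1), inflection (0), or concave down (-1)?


Concavity is determined by the sign of f''(x).
f(x) = 2x^3 + 4x^2 + 3x + 3
f'(x) = 6x^2 + 8x + 3
f''(x) = 12x + 8
f''(0) = 12 * 0 + 8
= 0 + 8
= 8
Since f''(0) > 0, the function is concave up (1)

1


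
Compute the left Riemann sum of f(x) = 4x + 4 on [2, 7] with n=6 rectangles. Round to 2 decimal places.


Left Riemann sum uses left endpoints of each subinterval.
Interval: [2, 7], n = 6
dx = (7 - 2) / 6 = 5/6
Left endpoints: [2, 17/6, 11/3, 9/2, 16/3, 37/6]
f values: [12, 46/3, 56/3, 22, 76/3, 86/3]
Sum = dx * (sum of f values)
= 5/6 * 122
= 305/3 ≈ 101.67

101.67


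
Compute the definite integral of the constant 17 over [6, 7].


The integral of a constant k over [a, b] equals k * (b - a).
integral from 6 to 7 of 17 dx
= 17 * (7 - 6)
= 17 * 1
= 17

17


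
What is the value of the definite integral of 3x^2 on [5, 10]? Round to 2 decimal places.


Find the antiderivative of 3x^2:
F(x) = 3/3 * x^3
Apply the Fundamental Theorem of Calculus:
F(10) - F(5)
= 3/3 * 10^3 - 3/3 * 5^3
= 3/3 * (1000 - 125)
= 3/3 * 875
= 875 = 875.00

875.00


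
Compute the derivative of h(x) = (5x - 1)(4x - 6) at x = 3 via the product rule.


Let u(x) = 5x - 1 and v(x) = 4x - 6
u'(x) = 5
v'(x) = 4
Product rule: h'(x) = u'(x)*v(x) + u(x)*v'(x)
= 5 * (4x - 6) + (5x - 1) * 4
At x = 3:
u(3) = 5 * 3 - 1 = 14
v(3) = 4 * 3 - 6 = 6
h'(3) = 5 * 6 + 14 * 4
= 30 + 56
= 86

86


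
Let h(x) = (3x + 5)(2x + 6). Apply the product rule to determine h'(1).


Let u(x) = 3x + 5 and v(x) = 2x + 6
u'(x) = 3
v'(x) = 2
Product rule: h'(x) = u'(x)*v(x) + u(x)*v'(x)
= 3 * (2x + 6) + (3x + 5) * 2
At x = 1:
u(1) = 3 * 1 + 5 = 8
v(1) = 2 * 1 + 6 = 8
h'(1) = 3 * 8 + 8 * 2
= 24 + 16
= 40

40


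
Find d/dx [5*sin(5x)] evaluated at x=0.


Apply the chain rule to differentiate 5*sin(5x):
d/dx [5*sin(5x)]
= 5 * cos(5x) * d/dx(5x)
= 5 * 5 * cos(5x)
= 25 * cos(5x)
Evaluate at x = 0:
= 25 * cos(0)
= 25 * 1
= 25

25


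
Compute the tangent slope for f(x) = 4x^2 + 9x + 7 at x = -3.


The slope of the tangent line equals f'(x) at the point.
f(x) = 4x^2 + 9x + 7
f'(x) = 8x + 9
At x = -3:
f'(-3) = 8 * (-3) + 9
= -24 + 9
= -15

-15


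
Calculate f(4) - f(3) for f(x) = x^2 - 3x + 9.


Net change = f(b) - f(a)
f(x) = x^2 - 3x + 9
Compute f(4):
f(4) = 1 * 4^2 - 3 * 4 + 9
= 16 - 12 + 9
= 13
Compute f(3):
f(3) = 1 * 3^2 - 3 * 3 + 9
= 9 - 9 + 9
= 9
Net change = 13 - 9 = 4

4


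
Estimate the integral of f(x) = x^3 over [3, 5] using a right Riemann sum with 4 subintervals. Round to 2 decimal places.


Right Riemann sum uses right endpoints of each subinterval.
Interval: [3, 5], n = 4
dx = (5 - 3) / 4 = 1/2
Right endpoints: [7/2, 4, 9/2, 5]
f values: [343/8, 64, 729/8, 125]
Sum = dx * (sum of f values)
= 1/2 * 323
= 323/2 = 161.50

161.50


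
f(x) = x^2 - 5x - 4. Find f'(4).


Differentiate term by term using power and sum rules:
f(x) = x^2 - 5x - 4
f'(x) = 2x - 5
Substitute x = 4:
f'(4) = 2 * 4 - 5
= 8 - 5
= 3

3


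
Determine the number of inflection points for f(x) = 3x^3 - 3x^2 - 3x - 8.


Inflection points occur where f''(x) = 0 and concavity changes.
f(x) = 3x^3 - 3x^2 - 3x - 8
f'(x) = 9x^2 - 6x - 3
f''(x) = 18x - 6
Set f''(x) = 0:
18x - 6 = 0
x = 6 / 18 = 1/3
Since f''(x) is linear (degree 1), it changes sign at this point.
Therefore there is exactly 1 inflection point.

1


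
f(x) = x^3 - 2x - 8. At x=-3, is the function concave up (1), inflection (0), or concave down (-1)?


Concavity is determined by the sign of f''(x).
f(x) = x^3 - 2x - 8
f'(x) = 3x^2 - 2
f''(x) = 6x
f''(-3) = 6 * (-3) + 0
= -18 + 0
= -18
Since f''(-3) < 0, the function is concave down (-1)

-1


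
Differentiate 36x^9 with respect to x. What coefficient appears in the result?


We apply the power rule: d/dx [ax^n] = a*n * x^(n-1)
d/dx [36x^9]
= 36 * 9 * x^(9-1)
= 324x^8
The coefficient is 324

324


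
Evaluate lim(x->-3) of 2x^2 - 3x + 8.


Since polynomials are continuous, we use direct substitution.
lim(x->-3) of 2x^2 - 3x + 8
= 2 * (-3)^2 - 3 * (-3) + 8
= 18 + 9 + 8
= 35

35


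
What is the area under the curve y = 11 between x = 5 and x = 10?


The area under a constant function y = 11 is a rectangle.
Width = 10 - 5 = 5
Height = 11
Area = width * height
= 5 * 11
= 55

55


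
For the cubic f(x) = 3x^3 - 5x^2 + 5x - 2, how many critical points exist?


Find where f'(x) = 0:
f(x) = 3x^3 - 5x^2 + 5x - 2
f'(x) = 9x^2 - 10x + 5
This is a quadratic in x. Use the discriminant to count real roots.
Discriminant = (-10)^2 - 4 * 9 * 5
= 100 - 180
= -80
Since discriminant < 0, f'(x) = 0 has no real solutions.
Number of critical points: 0

0


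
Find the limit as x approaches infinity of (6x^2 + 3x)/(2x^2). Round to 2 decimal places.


For limits at infinity with equal-degree polynomials,
we compare leading coefficients.
Numerator leading term: 6x^2
Denominator leading term: 2x^2
Divide both by x^2:
lim = (6 + 3/x) / (2)
As x -> infinity, the 1/x and 1/x^2 terms vanish:
= 6/2 = 3 = 3.00

3.00


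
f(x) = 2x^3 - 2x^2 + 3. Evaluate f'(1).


Differentiate f(x) = 2x^3 - 2x^2 + 3 term by term:
f'(x) = 6x^2 - 4x
Substitute x = 1:
f'(1) = 6 * 1^2 - 4 * 1 + 0
= 6 - 4 + 0
= 2

2


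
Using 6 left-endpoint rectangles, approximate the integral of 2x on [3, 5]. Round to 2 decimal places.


Left Riemann sum uses left endpoints of each subinterval.
Interval: [3, 5], n = 6
dx = (5 - 3) / 6 = 1/3
Left endpoints: [3, 10/3, 11/3, 4, 13/3, 14/3]
f values: [6, 20/3, 22/3, 8, 26/3, 28/3]
Sum = dx * (sum of f values)
= 1/3 * 46
= 46/3 ≈ 15.33

15.33


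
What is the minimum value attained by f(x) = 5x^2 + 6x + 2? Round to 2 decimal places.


For a quadratic f(x) = ax^2 + bx + c with a > 0, the minimum is at the vertex.
Vertex x-coordinate: x = -b/(2a)
x = -(6) / (2 * 5)
x = -6/10 = -3/5
Substitute back to find the minimum value:
f(-3/5) = 5 * (-3/5)^2 + 6 * (-3/5) + 2
= 9/5 - 18/5 + 2
= 1/5 = 0.20

0.20


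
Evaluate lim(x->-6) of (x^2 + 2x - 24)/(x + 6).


Direct substitution gives 0/0, so we factor the numerator.
Factor: (x^2 + 2x - 24) = (x + 6)(x - 4)
Cancel the common factor (x + 6):
(x^2 + 2x - 24)/(x + 6) = (x - 4)
Now substitute x = -6:
= (-6) - (4) = -10

-10


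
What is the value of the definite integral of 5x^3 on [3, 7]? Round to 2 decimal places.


Find the antiderivative of 5x^3:
F(x) = 5/4 * x^4
Apply the Fundamental Theorem of Calculus:
F(7) - F(3)
= 5/4 * 7^4 - 5/4 * 3^4
= 5/4 * (2401 - 81)
= 5/4 * 2320
= 2900 = 2900.00

2900.00


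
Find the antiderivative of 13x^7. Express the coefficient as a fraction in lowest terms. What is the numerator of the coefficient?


Apply the power rule for integration:
integral of ax^n dx = a/(n+1) * x^(n+1) + C
integral of 13x^7 dx
= 13/8 * x^8 + C
The coefficient in lowest terms is 13/8, and its numerator is 13

13


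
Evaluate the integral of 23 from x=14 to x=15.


The integral of a constant k over [a, b] equals k * (b - a).
integral from 14 to 15 of 23 dx
= 23 * (15 - 14)
= 23 * 1
= 23

23


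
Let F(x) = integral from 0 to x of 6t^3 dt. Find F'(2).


By the Fundamental Theorem of Calculus (Part 1):
If F(x) = integral from 0 to x of f(t) dt, then F'(x) = f(x)
Here f(t) = 6t^3
So F'(x) = 6x^3
Evaluate at x = 2:
F'(2) = 6 * 2^3
= 6 * 8
= 48

48


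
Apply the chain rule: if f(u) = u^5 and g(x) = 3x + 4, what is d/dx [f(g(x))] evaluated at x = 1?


Using the chain rule: (f(g(x)))' = f'(g(x)) * g'(x)
First, find g(1):
g(1) = 3 * 1 + 4 = 7
Next, f'(u) = 5u^4
And g'(x) = 3
So f'(g(1)) * g'(1)
= 5 * 7^4 * 3
= 5 * 2401 * 3
= 36015

36015


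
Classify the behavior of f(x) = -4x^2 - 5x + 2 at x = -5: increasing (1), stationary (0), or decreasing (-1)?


Compute f'(x) to determine behavior:
f'(x) = -8x - 5
f'(-5) = -8 * (-5) - 5
= 40 - 5
= 35
Since f'(-5) > 0, the function is increasing (1)

1


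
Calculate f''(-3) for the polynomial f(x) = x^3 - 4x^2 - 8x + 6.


First derivative:
f'(x) = 3x^2 - 8x - 8
Second derivative:
f''(x) = 6x - 8
Substitute x = -3:
f''(-3) = 6 * (-3) - 8
= -18 - 8
= -26

-26


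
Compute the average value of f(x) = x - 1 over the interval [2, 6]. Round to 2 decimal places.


Average value = 1/(b-a) * integral from a to b of f(x) dx
First compute the integral of x - 1:
F(x) = (1/2)x^2 - x
F(6) = 1/2 * 36 - 1 * 6 = 12
F(2) = 1/2 * 4 - 1 * 2 = 0
Integral = 12 - 0 = 12
Average = 12 / (6 - 2) = 12 / 4
= 3 = 3.00

3.00


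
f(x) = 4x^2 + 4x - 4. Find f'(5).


Differentiate term by term using power and sum rules:
f(x) = 4x^2 + 4x - 4
f'(x) = 8x + 4
Substitute x = 5:
f'(5) = 8 * 5 + 4
= 40 + 4
= 44

44


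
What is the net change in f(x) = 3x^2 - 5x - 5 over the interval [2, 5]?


Net change = f(b) - f(a)
f(x) = 3x^2 - 5x - 5
Compute f(5):
f(5) = 3 * 5^2 - 5 * 5 - 5
= 75 - 25 - 5
= 45
Compute f(2):
f(2) = 3 * 2^2 - 5 * 2 - 5
= 12 - 10 - 5
= -3
Net change = 45 - (-3) = 48

48


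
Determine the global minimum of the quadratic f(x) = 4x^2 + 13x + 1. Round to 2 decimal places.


For a quadratic f(x) = ax^2 + bx + c with a > 0, the minimum is at the vertex.
Vertex x-coordinate: x = -b/(2a)
x = -(13) / (2 * 4)
x = -13/8
Substitute back to find the minimum value:
f(-13/8) = 4 * (-13/8)^2 + 13 * (-13/8) + 1
= 169/16 - 169/8 + 1
= -153/16 ≈ -9.56

-9.56


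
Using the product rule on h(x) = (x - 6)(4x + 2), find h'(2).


Let u(x) = x - 6 and v(x) = 4x + 2
u'(x) = 1
v'(x) = 4
Product rule: h'(x) = u'(x)*v(x) + u(x)*v'(x)
= 1 * (4x + 2) + (x - 6) * 4
At x = 2:
u(2) = 1 * 2 - 6 = -4
v(2) = 4 * 2 + 2 = 10
h'(2) = 1 * 10 + (-4) * 4
= 10 - 16
= -6

-6


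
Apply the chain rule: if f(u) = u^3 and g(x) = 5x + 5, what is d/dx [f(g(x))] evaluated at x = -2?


Using the chain rule: (f(g(x)))' = f'(g(x)) * g'(x)
First, find g(-2):
g(-2) = 5 * (-2) + 5 = -5
Next, f'(u) = 3u^2
And g'(x) = 5
So f'(g(-2)) * g'(-2)
= 3 * (-5)^2 * 5
= 3 * 25 * 5
= 375

375


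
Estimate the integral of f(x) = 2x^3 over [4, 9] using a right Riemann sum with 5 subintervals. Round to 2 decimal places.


Right Riemann sum uses right endpoints of each subinterval.
Interval: [4, 9], n = 5
dx = (9 - 4) / 5 = 1
Right endpoints: [5, 6, 7, 8, 9]
f values: [250, 432, 686, 1024, 1458]
Sum = dx * (sum of f values)
= 1 * 3850
= 3850 = 3850.00

3850.00


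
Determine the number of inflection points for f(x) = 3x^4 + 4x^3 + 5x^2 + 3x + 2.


Inflection points occur where f''(x) = 0 and concavity changes.
f(x) = 3x^4 + 4x^3 + 5x^2 + 3x + 2
f'(x) = 12x^3 + 12x^2 + 10x + 3
f''(x) = 36x^2 + 24x + 10
This is a quadratic in x. Use the discriminant to count real roots.
Discriminant = (24)^2 - 4 * 36 * 10
= 576 - 1440
= -864
Since discriminant < 0, f''(x) = 0 has no real solutions.
Number of inflection points: 0

0


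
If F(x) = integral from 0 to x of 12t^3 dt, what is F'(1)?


By the Fundamental Theorem of Calculus (Part 1):
If F(x) = integral from 0 to x of f(t) dt, then F'(x) = f(x)
Here f(t) = 12t^3
So F'(x) = 12x^3
Evaluate at x = 1:
F'(1) = 12 * 1^3
= 12 * 1
= 12

12


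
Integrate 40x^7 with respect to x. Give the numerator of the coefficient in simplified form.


Apply the power rule for integration:
integral of ax^n dx = a/(n+1) * x^(n+1) + C
integral of 40x^7 dx
= 40/8 * x^8 + C
= 5 * x^8 + C
The coefficient in lowest terms is 5 = 5/1, so its numerator is 5

5


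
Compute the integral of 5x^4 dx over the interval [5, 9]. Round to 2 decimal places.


Find the antiderivative of 5x^4:
F(x) = 5/5 * x^5
Apply the Fundamental Theorem of Calculus:
F(9) - F(5)
= 5/5 * 9^5 - 5/5 * 5^5
= 5/5 * (59049 - 3125)
= 5/5 * 55924
= 55924 = 55924.00

55924.00


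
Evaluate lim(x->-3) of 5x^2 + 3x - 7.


Since polynomials are continuous, we use direct substitution.
lim(x->-3) of 5x^2 + 3x - 7
= 5 * (-3)^2 + 3 * (-3) - 7
= 45 - 9 - 7
= 29

29


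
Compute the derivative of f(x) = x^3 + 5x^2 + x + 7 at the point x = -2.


Differentiate f(x) = x^3 + 5x^2 + x + 7 term by term:
f'(x) = 3x^2 + 10x + 1
Substitute x = -2:
f'(-2) = 3 * (-2)^2 + 10 * (-2) + 1
= 12 - 20 + 1
= -7

-7


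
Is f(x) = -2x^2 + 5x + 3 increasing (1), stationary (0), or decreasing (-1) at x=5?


Compute f'(x) to determine behavior:
f'(x) = -4x + 5
f'(5) = -4 * 5 + 5
= -20 + 5
= -15
Since f'(5) < 0, the function is decreasing (-1)

-1


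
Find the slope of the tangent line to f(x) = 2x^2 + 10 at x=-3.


The slope of the tangent line equals f'(x) at the point.
f(x) = 2x^2 + 10
f'(x) = 4x
At x = -3:
f'(-3) = 4 * (-3) + 0
= -12 + 0
= -12

-12


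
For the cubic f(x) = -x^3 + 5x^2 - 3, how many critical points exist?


Find where f'(x) = 0:
f(x) = -x^3 + 5x^2 - 3
f'(x) = -3x^2 + 10x
This is a quadratic in x. Use the discriminant to count real roots.
Discriminant = (10)^2 - 4 * (-3) * 0
= 100 - 0
= 100
Since discriminant > 0, f'(x) = 0 has 2 real solutions.
Number of critical points: 2

2


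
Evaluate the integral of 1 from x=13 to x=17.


The integral of a constant k over [a, b] equals k * (b - a).
integral from 13 to 17 of 1 dx
= 1 * (17 - 13)
= 1 * 4
= 4

4


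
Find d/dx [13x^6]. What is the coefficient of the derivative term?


We apply the power rule: d/dx [ax^n] = a*n * x^(n-1)
d/dx [13x^6]
= 13 * 6 * x^(6-1)
= 78x^5
The coefficient is 78

78


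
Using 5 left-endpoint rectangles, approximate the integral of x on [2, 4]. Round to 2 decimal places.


Left Riemann sum uses left endpoints of each subinterval.
Interval: [2, 4], n = 5
dx = (4 - 2) / 5 = 2/5
Left endpoints: [2, 12/5, 14/5, 16/5, 18/5]
f values: [2, 12/5, 14/5, 16/5, 18/5]
Sum = dx * (sum of f values)
= 2/5 * 14
= 28/5 = 5.60

5.60


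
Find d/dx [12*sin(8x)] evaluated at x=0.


Apply the chain rule to differentiate 12*sin(8x):
d/dx [12*sin(8x)]
= 12 * cos(8x) * d/dx(8x)
= 12 * 8 * cos(8x)
= 96 * cos(8x)
Evaluate at x = 0:
= 96 * cos(0)
= 96 * 1
= 96

96


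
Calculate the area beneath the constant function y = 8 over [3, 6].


The area under a constant function y = 8 is a rectangle.
Width = 6 - 3 = 3
Height = 8
Area = width * height
= 3 * 8
= 24

24


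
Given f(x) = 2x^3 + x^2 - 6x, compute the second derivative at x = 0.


First derivative:
f'(x) = 6x^2 + 2x - 6
Second derivative:
f''(x) = 12x + 2
Substitute x = 0:
f''(0) = 12 * 0 + 2
= 0 + 2
= 2

2


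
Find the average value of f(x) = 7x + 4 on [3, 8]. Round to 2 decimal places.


Average value = 1/(b-a) * integral from a to b of f(x) dx
First compute the integral of 7x + 4:
F(x) = (7/2)x^2 + 4x
F(8) = 7/2 * 64 + 4 * 8 = 256
F(3) = 7/2 * 9 + 4 * 3 = 87/2
Integral = 256 - 87/2 = 425/2
Average = (425/2) / (8 - 3) = (425/2) / 5
= 85/2 = 42.50

42.50


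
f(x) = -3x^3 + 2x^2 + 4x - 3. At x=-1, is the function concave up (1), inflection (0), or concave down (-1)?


Concavity is determined by the sign of f''(x).
f(x) = -3x^3 + 2x^2 + 4x - 3
f'(x) = -9x^2 + 4x + 4
f''(x) = -18x + 4
f''(-1) = -18 * (-1) + 4
= 18 + 4
= 22
Since f''(-1) > 0, the function is concave up (1)

1


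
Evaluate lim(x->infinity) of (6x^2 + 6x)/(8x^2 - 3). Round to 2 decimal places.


For limits at infinity with equal-degree polynomials,
we compare leading coefficients.
Numerator leading term: 6x^2
Denominator leading term: 8x^2
Divide both by x^2:
lim = (6 + 6/x) / (8 - 3/x^2)
As x -> infinity, the 1/x and 1/x^2 terms vanish:
= 6/8 = 3/4 = 0.75

0.75


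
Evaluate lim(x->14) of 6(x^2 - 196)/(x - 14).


Direct substitution gives 0/0, so we factor the numerator.
Factor: 6(x^2 - 196) = 6 * (x - 14)(x + 14)
Cancel the common factor (x - 14):
6(x^2 - 196)/(x - 14) = 6 * (x + 14)
Now substitute x = 14:
= 6 * (14 + 14) = 168

168


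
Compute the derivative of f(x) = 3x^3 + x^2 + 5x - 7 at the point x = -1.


Differentiate f(x) = 3x^3 + x^2 + 5x - 7 term by term:
f'(x) = 9x^2 + 2x + 5
Substitute x = -1:
f'(-1) = 9 * (-1)^2 + 2 * (-1) + 5
= 9 - 2 + 5
= 12

12


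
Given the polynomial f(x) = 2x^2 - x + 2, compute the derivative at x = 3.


Differentiate term by term using power and sum rules:
f(x) = 2x^2 - x + 2
f'(x) = 4x - 1
Substitute x = 3:
f'(3) = 4 * 3 - 1
= 12 - 1
= 11

11


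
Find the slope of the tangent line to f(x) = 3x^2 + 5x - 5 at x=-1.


The slope of the tangent line equals f'(x) at the point.
f(x) = 3x^2 + 5x - 5
f'(x) = 6x + 5
At x = -1:
f'(-1) = 6 * (-1) + 5
= -6 + 5
= -1

-1


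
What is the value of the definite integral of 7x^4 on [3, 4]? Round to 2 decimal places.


Find the antiderivative of 7x^4:
F(x) = 7/5 * x^5
Apply the Fundamental Theorem of Calculus:
F(4) - F(3)
= 7/5 * 4^5 - 7/5 * 3^5
= 7/5 * (1024 - 243)
= 7/5 * 781
= 5467/5 = 1093.40

1093.40


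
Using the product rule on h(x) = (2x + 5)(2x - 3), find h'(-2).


Let u(x) = 2x + 5 and v(x) = 2x - 3
u'(x) = 2
v'(x) = 2
Product rule: h'(x) = u'(x)*v(x) + u(x)*v'(x)
= 2 * (2x - 3) + (2x + 5) * 2
At x = -2:
u(-2) = 2 * (-2) + 5 = 1
v(-2) = 2 * (-2) - 3 = -7
h'(-2) = 2 * (-7) + 1 * 2
= -14 + 2
= -12

-12


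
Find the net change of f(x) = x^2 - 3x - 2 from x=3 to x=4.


Net change = f(b) - f(a)
f(x) = x^2 - 3x - 2
Compute f(4):
f(4) = 1 * 4^2 - 3 * 4 - 2
= 16 - 12 - 2
= 2
Compute f(3):
f(3) = 1 * 3^2 - 3 * 3 - 2
= 9 - 9 - 2
= -2
Net change = 2 - (-2) = 4

4


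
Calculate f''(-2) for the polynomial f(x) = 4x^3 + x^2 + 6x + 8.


First derivative:
f'(x) = 12x^2 + 2x + 6
Second derivative:
f''(x) = 24x + 2
Substitute x = -2:
f''(-2) = 24 * (-2) + 2
= -48 + 2
= -46

-46


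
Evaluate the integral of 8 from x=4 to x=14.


The integral of a constant k over [a, b] equals k * (b - a).
integral from 4 to 14 of 8 dx
= 8 * (14 - 4)
= 8 * 10
= 80

80


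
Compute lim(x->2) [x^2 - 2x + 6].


Since polynomials are continuous, we use direct substitution.
lim(x->2) of x^2 - 2x + 6
= 1 * 2^2 - 2 * 2 + 6
= 4 - 4 + 6
= 6

6


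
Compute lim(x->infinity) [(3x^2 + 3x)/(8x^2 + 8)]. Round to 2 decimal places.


For limits at infinity with equal-degree polynomials,
we compare leading coefficients.
Numerator leading term: 3x^2
Denominator leading term: 8x^2
Divide both by x^2:
lim = (3 + 3/x) / (8 + 8/x^2)
As x -> infinity, the 1/x and 1/x^2 terms vanish:
= 3/8 ≈ 0.38

0.38


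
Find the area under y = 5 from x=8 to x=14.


The area under a constant function y = 5 is a rectangle.
Width = 14 - 8 = 6
Height = 5
Area = width * height
= 6 * 5
= 30

30


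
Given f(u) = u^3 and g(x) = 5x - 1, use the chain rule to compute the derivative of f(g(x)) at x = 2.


Using the chain rule: (f(g(x)))' = f'(g(x)) * g'(x)
First, find g(2):
g(2) = 5 * 2 - 1 = 9
Next, f'(u) = 3u^2
And g'(x) = 5
So f'(g(2)) * g'(2)
= 3 * 9^2 * 5
= 3 * 81 * 5
= 1215

1215


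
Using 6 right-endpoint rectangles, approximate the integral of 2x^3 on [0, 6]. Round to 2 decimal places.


Right Riemann sum uses right endpoints of each subinterval.
Interval: [0, 6], n = 6
dx = (6 - 0) / 6 = 1
Right endpoints: [1, 2, 3, 4, 5, 6]
f values: [2, 16, 54, 128, 250, 432]
Sum = dx * (sum of f values)
= 1 * 882
= 882 = 882.00

882.00


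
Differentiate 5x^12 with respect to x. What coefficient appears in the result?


We apply the power rule: d/dx [ax^n] = a*n * x^(n-1)
d/dx [5x^12]
= 5 * 12 * x^(12-1)
= 60x^11
The coefficient is 60

60


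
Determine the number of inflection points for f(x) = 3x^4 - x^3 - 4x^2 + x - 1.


Inflection points occur where f''(x) = 0 and concavity changes.
f(x) = 3x^4 - x^3 - 4x^2 + x - 1
f'(x) = 12x^3 - 3x^2 - 8x + 1
f''(x) = 36x^2 - 6x - 8
This is a quadratic in x. Use the discriminant to count real roots.
Discriminant = (-6)^2 - 4 * 36 * (-8)
= 36 - (-1152)
= 1188
Since discriminant > 0, f''(x) = 0 has 2 distinct real solutions.
A quadratic with two distinct real roots changes sign at each root, so concavity changes at both.
Number of inflection points: 2

2


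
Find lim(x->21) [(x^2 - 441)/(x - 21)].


Direct substitution gives 0/0, so we factor the numerator.
Factor: (x^2 - 441) = (x - 21)(x + 21)
Cancel the common factor (x - 21):
(x^2 - 441)/(x - 21) = (x + 21)
Now substitute x = 21:
= (21 + 21) = 42

42


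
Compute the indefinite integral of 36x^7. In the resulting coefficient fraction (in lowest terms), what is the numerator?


Apply the power rule for integration:
integral of ax^n dx = a/(n+1) * x^(n+1) + C
integral of 36x^7 dx
= 36/8 * x^8 + C
= 9/2 * x^8 + C
The coefficient in lowest terms is 9/2, and its numerator is 9

9


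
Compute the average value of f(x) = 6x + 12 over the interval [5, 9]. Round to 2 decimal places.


Average value = 1/(b-a) * integral from a to b of f(x) dx
First compute the integral of 6x + 12:
F(x) = 3x^2 + 12x
F(9) = 3 * 81 + 12 * 9 = 351
F(5) = 3 * 25 + 12 * 5 = 135
Integral = 351 - 135 = 216
Average = 216 / (9 - 5) = 216 / 4
= 54 = 54.00

54.00


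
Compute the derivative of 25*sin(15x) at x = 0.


Apply the chain rule to differentiate 25*sin(15x):
d/dx [25*sin(15x)]
= 25 * cos(15x) * d/dx(15x)
= 25 * 15 * cos(15x)
= 375 * cos(15x)
Evaluate at x = 0:
= 375 * cos(0)
= 375 * 1
= 375

375


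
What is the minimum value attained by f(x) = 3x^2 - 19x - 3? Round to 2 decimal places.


For a quadratic f(x) = ax^2 + bx + c with a > 0, the minimum is at the vertex.
Vertex x-coordinate: x = -b/(2a)
x = -(-19) / (2 * 3)
x = 19/6
Substitute back to find the minimum value:
f(19/6) = 3 * (19/6)^2 - 19 * (19/6) - 3
= 361/12 - 361/6 - 3
= -397/12 ≈ -33.08

-33.08


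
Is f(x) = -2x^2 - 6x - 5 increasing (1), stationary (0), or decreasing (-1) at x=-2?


Compute f'(x) to determine behavior:
f'(x) = -4x - 6
f'(-2) = -4 * (-2) - 6
= 8 - 6
= 2
Since f'(-2) > 0, the function is increasing (1)

1


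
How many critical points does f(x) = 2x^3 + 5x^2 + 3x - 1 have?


Find where f'(x) = 0:
f(x) = 2x^3 + 5x^2 + 3x - 1
f'(x) = 6x^2 + 10x + 3
This is a quadratic in x. Use the discriminant to count real roots.
Discriminant = (10)^2 - 4 * 6 * 3
= 100 - 72
= 28
Since discriminant > 0, f'(x) = 0 has 2 real solutions.
Number of critical points: 2

2


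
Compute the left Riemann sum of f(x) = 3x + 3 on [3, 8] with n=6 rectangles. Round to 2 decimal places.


Left Riemann sum uses left endpoints of each subinterval.
Interval: [3, 8], n = 6
dx = (8 - 3) / 6 = 5/6
Left endpoints: [3, 23/6, 14/3, 11/2, 19/3, 43/6]
f values: [12, 29/2, 17, 39/2, 22, 49/2]
Sum = dx * (sum of f values)
= 5/6 * 219/2
= 365/4 = 91.25

91.25


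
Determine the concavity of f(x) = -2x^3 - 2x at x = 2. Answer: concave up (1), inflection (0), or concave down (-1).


Concavity is determined by the sign of f''(x).
f(x) = -2x^3 - 2x
f'(x) = -6x^2 - 2
f''(x) = -12x
f''(2) = -12 * 2 + 0
= -24 + 0
= -24
Since f''(2) < 0, the function is concave down (-1)

-1


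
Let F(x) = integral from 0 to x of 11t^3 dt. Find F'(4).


By the Fundamental Theorem of Calculus (Part 1):
If F(x) = integral from 0 to x of f(t) dt, then F'(x) = f(x)
Here f(t) = 11t^3
So F'(x) = 11x^3
Evaluate at x = 4:
F'(4) = 11 * 4^3
= 11 * 64
= 704

704


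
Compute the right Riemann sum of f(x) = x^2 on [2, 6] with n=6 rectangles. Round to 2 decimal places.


Right Riemann sum uses right endpoints of each subinterval.
Interval: [2, 6], n = 6
dx = (6 - 2) / 6 = 2/3
Right endpoints: [8/3, 10/3, 4, 14/3, 16/3, 6]
f values: [64/9, 100/9, 16, 196/9, 256/9, 36]
Sum = dx * (sum of f values)
= 2/3 * 1084/9
= 2168/27 ≈ 80.30

80.30


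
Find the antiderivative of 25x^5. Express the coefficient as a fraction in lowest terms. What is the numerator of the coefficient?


Apply the power rule for integration:
integral of ax^n dx = a/(n+1) * x^(n+1) + C
integral of 25x^5 dx
= 25/6 * x^6 + C
The coefficient in lowest terms is 25/6, and its numerator is 25

25


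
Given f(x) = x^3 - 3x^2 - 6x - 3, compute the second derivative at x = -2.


First derivative:
f'(x) = 3x^2 - 6x - 6
Second derivative:
f''(x) = 6x - 6
Substitute x = -2:
f''(-2) = 6 * (-2) - 6
= -12 - 6
= -18

-18


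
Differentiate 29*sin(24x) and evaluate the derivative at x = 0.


Apply the chain rule to differentiate 29*sin(24x):
d/dx [29*sin(24x)]
= 29 * cos(24x) * d/dx(24x)
= 29 * 24 * cos(24x)
= 696 * cos(24x)
Evaluate at x = 0:
= 696 * cos(0)
= 696 * 1
= 696

696


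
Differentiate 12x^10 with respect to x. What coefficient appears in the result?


We apply the power rule: d/dx [ax^n] = a*n * x^(n-1)
d/dx [12x^10]
= 12 * 10 * x^(10-1)
= 120x^9
The coefficient is 120

120


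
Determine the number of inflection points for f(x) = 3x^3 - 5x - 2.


Inflection points occur where f''(x) = 0 and concavity changes.
f(x) = 3x^3 - 5x - 2
f'(x) = 9x^2 - 5
f''(x) = 18x
Set f''(x) = 0:
18x = 0
x = 0 / 18 = 0
Since f''(x) is linear (degree 1), it changes sign at this point.
Therefore there is exactly 1 inflection point.

1


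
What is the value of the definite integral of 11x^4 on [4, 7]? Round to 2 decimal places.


Find the antiderivative of 11x^4:
F(x) = 11/5 * x^5
Apply the Fundamental Theorem of Calculus:
F(7) - F(4)
= 11/5 * 7^5 - 11/5 * 4^5
= 11/5 * (16807 - 1024)
= 11/5 * 15783
= 173613/5 = 34722.60

34722.60


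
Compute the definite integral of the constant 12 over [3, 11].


The integral of a constant k over [a, b] equals k * (b - a).
integral from 3 to 11 of 12 dx
= 12 * (11 - 3)
= 12 * 8
= 96

96


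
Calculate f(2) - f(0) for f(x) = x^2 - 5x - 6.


Net change = f(b) - f(a)
f(x) = x^2 - 5x - 6
Compute f(2):
f(2) = 1 * 2^2 - 5 * 2 - 6
= 4 - 10 - 6
= -12
Compute f(0):
f(0) = 1 * 0^2 - 5 * 0 - 6
= 0 + 0 - 6
= -6
Net change = -12 - (-6) = -6

-6


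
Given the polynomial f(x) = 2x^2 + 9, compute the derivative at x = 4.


Differentiate term by term using power and sum rules:
f(x) = 2x^2 + 9
f'(x) = 4x
Substitute x = 4:
f'(4) = 4 * 4 + 0
= 16 + 0
= 16

16


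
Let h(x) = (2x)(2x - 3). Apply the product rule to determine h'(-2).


Let u(x) = 2x and v(x) = 2x - 3
u'(x) = 2
v'(x) = 2
Product rule: h'(x) = u'(x)*v(x) + u(x)*v'(x)
= 2 * (2x - 3) + (2x) * 2
At x = -2:
u(-2) = 2 * (-2) + 0 = -4
v(-2) = 2 * (-2) - 3 = -7
h'(-2) = 2 * (-7) + (-4) * 2
= -14 - 8
= -22

-22


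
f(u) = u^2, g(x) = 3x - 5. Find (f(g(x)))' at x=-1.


Using the chain rule: (f(g(x)))' = f'(g(x)) * g'(x)
First, find g(-1):
g(-1) = 3 * (-1) - 5 = -8
Next, f'(u) = 2u
And g'(x) = 3
So f'(g(-1)) * g'(-1)
= 2 * (-8) * 3
= -48

-48


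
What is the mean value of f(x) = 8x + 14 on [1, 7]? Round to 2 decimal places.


Average value = 1/(b-a) * integral from a to b of f(x) dx
First compute the integral of 8x + 14:
F(x) = 4x^2 + 14x
F(7) = 4 * 49 + 14 * 7 = 294
F(1) = 4 * 1 + 14 * 1 = 18
Integral = 294 - 18 = 276
Average = 276 / (7 - 1) = 276 / 6
= 46 = 46.00

46.00


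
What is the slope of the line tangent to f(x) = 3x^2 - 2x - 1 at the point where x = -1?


The slope of the tangent line equals f'(x) at the point.
f(x) = 3x^2 - 2x - 1
f'(x) = 6x - 2
At x = -1:
f'(-1) = 6 * (-1) - 2
= -6 - 2
= -8

-8


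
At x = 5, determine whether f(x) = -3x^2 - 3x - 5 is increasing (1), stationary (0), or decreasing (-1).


Compute f'(x) to determine behavior:
f'(x) = -6x - 3
f'(5) = -6 * 5 - 3
= -30 - 3
= -33
Since f'(5) < 0, the function is decreasing (-1)

-1


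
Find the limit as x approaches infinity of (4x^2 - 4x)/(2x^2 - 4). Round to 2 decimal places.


For limits at infinity with equal-degree polynomials,
we compare leading coefficients.
Numerator leading term: 4x^2
Denominator leading term: 2x^2
Divide both by x^2:
lim = (4 - 4/x) / (2 - 4/x^2)
As x -> infinity, the 1/x and 1/x^2 terms vanish:
= 4/2 = 2 = 2.00

2.00


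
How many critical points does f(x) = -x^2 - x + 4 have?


Find where f'(x) = 0:
f'(x) = -2x - 1
Set f'(x) = 0:
-2x - 1 = 0
x = 1 / (-2) = -1/2
This is a linear equation in x, so there is exactly one solution.
Number of critical points: 1

1


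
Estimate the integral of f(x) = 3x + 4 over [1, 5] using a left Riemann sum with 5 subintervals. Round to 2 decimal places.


Left Riemann sum uses left endpoints of each subinterval.
Interval: [1, 5], n = 5
dx = (5 - 1) / 5 = 4/5
Left endpoints: [1, 9/5, 13/5, 17/5, 21/5]
f values: [7, 47/5, 59/5, 71/5, 83/5]
Sum = dx * (sum of f values)
= 4/5 * 59
= 236/5 = 47.20

47.20


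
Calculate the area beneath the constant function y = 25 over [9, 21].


The area under a constant function y = 25 is a rectangle.
Width = 21 - 9 = 12
Height = 25
Area = width * height
= 12 * 25
= 300

300


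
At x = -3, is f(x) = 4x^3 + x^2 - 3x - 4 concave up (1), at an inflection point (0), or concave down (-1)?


Concavity is determined by the sign of f''(x).
f(x) = 4x^3 + x^2 - 3x - 4
f'(x) = 12x^2 + 2x - 3
f''(x) = 24x + 2
f''(-3) = 24 * (-3) + 2
= -72 + 2
= -70
Since f''(-3) < 0, the function is concave down (-1)

-1


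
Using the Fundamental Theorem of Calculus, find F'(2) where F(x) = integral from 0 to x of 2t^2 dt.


By the Fundamental Theorem of Calculus (Part 1):
If F(x) = integral from 0 to x of f(t) dt, then F'(x) = f(x)
Here f(t) = 2t^2
So F'(x) = 2x^2
Evaluate at x = 2:
F'(2) = 2 * 2^2
= 2 * 4
= 8

8


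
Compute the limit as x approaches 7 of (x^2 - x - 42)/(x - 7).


Direct substitution gives 0/0, so we factor the numerator.
Factor: (x^2 - x - 42) = (x - 7)(x + 6)
Cancel the common factor (x - 7):
(x^2 - x - 42)/(x - 7) = (x + 6)
Now substitute x = 7:
= (7) - (-6) = 13

13


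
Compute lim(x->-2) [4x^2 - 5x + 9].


Since polynomials are continuous, we use direct substitution.
lim(x->-2) of 4x^2 - 5x + 9
= 4 * (-2)^2 - 5 * (-2) + 9
= 16 + 10 + 9
= 35

35


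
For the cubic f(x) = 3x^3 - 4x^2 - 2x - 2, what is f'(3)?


Differentiate f(x) = 3x^3 - 4x^2 - 2x - 2 term by term:
f'(x) = 9x^2 - 8x - 2
Substitute x = 3:
f'(3) = 9 * 3^2 - 8 * 3 - 2
= 81 - 24 - 2
= 55

55


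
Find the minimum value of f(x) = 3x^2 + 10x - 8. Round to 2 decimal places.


For a quadratic f(x) = ax^2 + bx + c with a > 0, the minimum is at the vertex.
Vertex x-coordinate: x = -b/(2a)
x = -(10) / (2 * 3)
x = -10/6 = -5/3
Substitute back to find the minimum value:
f(-5/3) = 3 * (-5/3)^2 + 10 * (-5/3) - 8
= 25/3 - 50/3 - 8
= -49/3 ≈ -16.33

-16.33


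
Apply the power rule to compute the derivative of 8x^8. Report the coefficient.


We apply the power rule: d/dx [ax^n] = a*n * x^(n-1)
d/dx [8x^8]
= 8 * 8 * x^(8-1)
= 64x^7
The coefficient is 64

64


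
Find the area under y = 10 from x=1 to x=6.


The area under a constant function y = 10 is a rectangle.
Width = 6 - 1 = 5
Height = 10
Area = width * height
= 5 * 10
= 50

50


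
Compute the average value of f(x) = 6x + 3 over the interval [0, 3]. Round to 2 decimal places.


Average value = 1/(b-a) * integral from a to b of f(x) dx
First compute the integral of 6x + 3:
F(x) = 3x^2 + 3x
F(3) = 3 * 9 + 3 * 3 = 36
F(0) = 3 * 0 + 3 * 0 = 0
Integral = 36 - 0 = 36
Average = 36 / (3 - 0) = 36 / 3
= 12 = 12.00

12.00


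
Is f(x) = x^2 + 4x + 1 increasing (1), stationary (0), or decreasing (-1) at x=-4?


Compute f'(x) to determine behavior:
f'(x) = 2x + 4
f'(-4) = 2 * (-4) + 4
= -8 + 4
= -4
Since f'(-4) < 0, the function is decreasing (-1)

-1


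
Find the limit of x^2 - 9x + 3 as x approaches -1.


Since polynomials are continuous, we use direct substitution.
lim(x->-1) of x^2 - 9x + 3
= 1 * (-1)^2 - 9 * (-1) + 3
= 1 + 9 + 3
= 13

13


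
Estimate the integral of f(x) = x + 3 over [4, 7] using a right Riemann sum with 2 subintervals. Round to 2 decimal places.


Right Riemann sum uses right endpoints of each subinterval.
Interval: [4, 7], n = 2
dx = (7 - 4) / 2 = 3/2
Right endpoints: [11/2, 7]
f values: [17/2, 10]
Sum = dx * (sum of f values)
= 3/2 * 37/2
= 111/4 = 27.75

27.75
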